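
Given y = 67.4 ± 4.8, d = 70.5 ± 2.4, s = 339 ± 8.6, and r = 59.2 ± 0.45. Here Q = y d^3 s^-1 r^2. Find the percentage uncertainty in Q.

Relative error in a monomial: (δQ/Q)² = Σ (nᵢ · δxᵢ/xᵢ)².
  (1·δy/y)² = (1×0.0712)² = 0.00507;  (3·δd/d)² = (3×0.0340)² = 0.0104;  (-1·δs/s)² = (-1×0.0254)² = 0.000644;  (2·δr/r)² = (2×0.00760)² = 0.000231
δQ/Q = √(0.0164) = 0.128

12.8%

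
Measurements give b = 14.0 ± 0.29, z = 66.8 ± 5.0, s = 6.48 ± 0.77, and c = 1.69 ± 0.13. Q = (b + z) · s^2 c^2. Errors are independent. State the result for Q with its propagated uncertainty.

Let u = b + z = 80.8. δu = √(δb² + δz²) = √(0.0841 + 25.0) = 5.01, so δu/u = 0.0620.
Q is then a monomial in u, s, c:
δQ/Q = √((δu/u)² + (2·δs/s)² + (2·δc/c)²) = √(0.00384 + 0.0565 + 0.0237) = 0.290
Q = 9690, so δQ = 0.290 × 9690 = 2810.

9690 ± 2810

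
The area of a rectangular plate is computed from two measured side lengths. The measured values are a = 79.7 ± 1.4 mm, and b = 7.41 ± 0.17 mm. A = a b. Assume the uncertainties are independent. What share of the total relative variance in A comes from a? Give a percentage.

37.0%

(δA/A)² = (1·δa/a)² + (1·δb/b)²
  a term: (1×0.0176)² = 0.000309
  b term: (1×0.0229)² = 0.000526
Total = 0.000835. Share from a = 0.000309/0.000835 = 0.370.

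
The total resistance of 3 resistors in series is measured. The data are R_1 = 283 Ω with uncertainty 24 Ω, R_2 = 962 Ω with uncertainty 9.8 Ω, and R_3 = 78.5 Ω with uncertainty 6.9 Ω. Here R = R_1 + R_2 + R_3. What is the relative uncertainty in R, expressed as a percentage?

Sums and differences: (δR)² = Σ (cᵢ δxᵢ)².
  (δR_1)² = 576;  (δR_2)² = 96.0;  (δR_3)² = 47.6
δR = √(720) = 26.8 Ω
R = 1320 Ω, so δR/R = 26.8/1320 = 0.0203.

2.03%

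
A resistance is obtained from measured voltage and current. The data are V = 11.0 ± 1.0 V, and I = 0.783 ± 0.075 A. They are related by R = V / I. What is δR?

1.86 Ω

R is a product of powers, so relative uncertainties combine in quadrature:
  (1·δV/V)² = (1×0.0909)² = 0.00826;  (-1·δI/I)² = (-1×0.0958)² = 0.00917
δR/R = √(0.0174) = 0.132
R = 14.0 Ω, so δR = 0.132 × 14.0 = 1.86 Ω.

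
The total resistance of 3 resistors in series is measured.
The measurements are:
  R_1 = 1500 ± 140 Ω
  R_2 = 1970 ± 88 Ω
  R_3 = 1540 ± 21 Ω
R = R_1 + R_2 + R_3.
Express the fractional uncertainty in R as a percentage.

3.33%

Absolute uncertainties add in quadrature for a linear combination:
  (δR_1)² = 19600;  (δR_2)² = 7740;  (δR_3)² = 441
δR = √(27800) = 167 Ω
R = 5010 Ω, so δR/R = 167/5010 = 0.0333.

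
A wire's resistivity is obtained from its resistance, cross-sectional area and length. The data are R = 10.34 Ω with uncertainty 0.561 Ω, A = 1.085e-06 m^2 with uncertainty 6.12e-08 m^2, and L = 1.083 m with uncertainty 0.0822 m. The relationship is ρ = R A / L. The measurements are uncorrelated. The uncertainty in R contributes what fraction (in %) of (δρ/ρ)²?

(δρ/ρ)² = (1·δR/R)² + (1·δA/A)² + (-1·δL/L)²
  R term: (1×0.0543)² = 0.00294
  A term: (1×0.0564)² = 0.00318
  L term: (-1×0.0759)² = 0.00576
Total = 0.0119. Share from R = 0.00294/0.0119 = 0.248.

24.8%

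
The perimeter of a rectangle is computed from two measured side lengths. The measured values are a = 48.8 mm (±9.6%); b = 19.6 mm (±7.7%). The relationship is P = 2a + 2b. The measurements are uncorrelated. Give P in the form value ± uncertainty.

Sums and differences: (δP)² = Σ (cᵢ δxᵢ)².
  (2·δa)² = 87.8;  (2·δb)² = 9.11
δP = √(96.9) = 9.84 mm
P = 137 mm.

137 ± 9.84 mm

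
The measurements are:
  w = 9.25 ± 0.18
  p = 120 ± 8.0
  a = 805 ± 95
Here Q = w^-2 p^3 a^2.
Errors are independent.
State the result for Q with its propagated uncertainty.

(1.31 ± 0.408) × 10^10

Relative error in a monomial: (δQ/Q)² = Σ (nᵢ · δxᵢ/xᵢ)².
  (-2·δw/w)² = (-2×0.0195)² = 0.00151;  (3·δp/p)² = (3×0.0667)² = 0.0400;  (2·δa/a)² = (2×0.118)² = 0.0557
δQ/Q = √(0.0972) = 0.312
Q = 1.31e+10, so δQ = 0.312 × 1.31e+10 = 4.08e+09.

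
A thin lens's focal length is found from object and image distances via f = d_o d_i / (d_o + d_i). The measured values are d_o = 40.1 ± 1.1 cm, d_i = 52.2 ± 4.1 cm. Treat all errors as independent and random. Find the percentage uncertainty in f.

∂f/∂d_o = (d_i/(d_o+d_i))² = 0.320;  ∂f/∂d_i = (d_o/(d_o+d_i))² = 0.189
δf = √((∂f/∂d_o · δd_o)² + (∂f/∂d_i · δd_i)²) = √(0.124 + 0.599) = 0.850 cm
f = 22.7 cm, so δf/f = 0.850/22.7 = 0.0375.

3.75%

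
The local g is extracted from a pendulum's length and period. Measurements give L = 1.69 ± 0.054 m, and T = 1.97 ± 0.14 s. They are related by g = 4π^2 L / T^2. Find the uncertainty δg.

2.50 m/s^2

Since g is a product/quotient, work with relative uncertainties:
  (1·δL/L)² = (1×0.0320)² = 0.00102;  (-2·δT/T)² = (-2×0.0711)² = 0.0202
δg/g = √(0.0212) = 0.146
g = 17.2 m/s^2, so δg = 0.146 × 17.2 = 2.50 m/s^2.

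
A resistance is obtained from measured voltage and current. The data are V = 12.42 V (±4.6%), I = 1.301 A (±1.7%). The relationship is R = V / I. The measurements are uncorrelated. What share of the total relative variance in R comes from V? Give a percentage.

88.0%

(δR/R)² = (1·δV/V)² + (-1·δI/I)²
  V term: (1×0.0460)² = 0.00212
  I term: (-1×0.0170)² = 0.000289
Total = 0.00240. Share from V = 0.00212/0.00240 = 0.880.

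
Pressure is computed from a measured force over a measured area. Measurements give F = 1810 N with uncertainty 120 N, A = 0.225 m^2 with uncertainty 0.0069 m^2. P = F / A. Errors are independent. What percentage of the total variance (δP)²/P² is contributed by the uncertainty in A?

17.6%

(δP/P)² = (1·δF/F)² + (-1·δA/A)²
  F term: (1×0.0663)² = 0.00440
  A term: (-1×0.0307)² = 0.000940
Total = 0.00534. Share from A = 0.000940/0.00534 = 0.176.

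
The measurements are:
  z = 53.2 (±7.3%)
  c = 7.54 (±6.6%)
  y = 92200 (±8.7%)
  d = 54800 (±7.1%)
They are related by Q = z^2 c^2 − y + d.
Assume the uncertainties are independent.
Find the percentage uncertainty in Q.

26.6%

Let p = z^2·c^2 = 1.61e+05. δp/p = √((2·δz/z)² + (2·δc/c)²) = √(0.0213 + 0.0174) = 0.197, so δp = 31700.
Q = p − y + d: δQ = √(δp² + δy² + δd²) = √(1e+09 + 6.43e+07 + 1.51e+07) = 32900
Q = 1.24e+05, so δQ/Q = 32900/1.24e+05 = 0.266.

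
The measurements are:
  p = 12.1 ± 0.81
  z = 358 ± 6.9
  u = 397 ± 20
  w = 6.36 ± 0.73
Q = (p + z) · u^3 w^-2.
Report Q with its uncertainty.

Let h = p + z = 370. δh = √(δp² + δz²) = √(0.656 + 47.6) = 6.95, so δh/h = 0.0188.
Q is then a monomial in h, u, w:
δQ/Q = √((δh/h)² + (3·δu/u)² + (-2·δw/w)²) = √(0.000352 + 0.0228 + 0.0527) = 0.275
Q = 5.73e+08, so δQ = 0.275 × 5.73e+08 = 1.58e+08.

(5.73 ± 1.58) × 10^8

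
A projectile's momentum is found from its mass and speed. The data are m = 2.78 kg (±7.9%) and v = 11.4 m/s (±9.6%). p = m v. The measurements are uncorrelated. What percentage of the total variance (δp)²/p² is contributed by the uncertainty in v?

59.6%

(δp/p)² = (1·δm/m)² + (1·δv/v)²
  m term: (1×0.0790)² = 0.00624
  v term: (1×0.0960)² = 0.00922
Total = 0.0155. Share from v = 0.00922/0.0155 = 0.596.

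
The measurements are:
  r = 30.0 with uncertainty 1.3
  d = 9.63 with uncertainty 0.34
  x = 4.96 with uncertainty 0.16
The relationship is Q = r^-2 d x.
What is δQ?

0.00525

Since Q is a product/quotient, work with relative uncertainties:
  (-2·δr/r)² = (-2×0.0433)² = 0.00751;  (1·δd/d)² = (1×0.0353)² = 0.00125;  (1·δx/x)² = (1×0.0323)² = 0.00104
δQ/Q = √(0.00980) = 0.0990
Q = 0.0531, so δQ = 0.0990 × 0.0531 = 0.00525.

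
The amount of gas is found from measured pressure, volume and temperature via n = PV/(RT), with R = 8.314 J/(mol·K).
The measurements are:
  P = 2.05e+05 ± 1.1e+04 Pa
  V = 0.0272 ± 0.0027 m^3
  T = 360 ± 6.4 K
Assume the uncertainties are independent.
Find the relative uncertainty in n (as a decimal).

0.114

Products/powers → add relative errors in quadrature, weighted by exponent:
  (1·δP/P)² = (1×0.0537)² = 0.00288;  (1·δV/V)² = (1×0.0993)² = 0.00985;  (-1·δT/T)² = (-1×0.0178)² = 0.000316
δn/n = √(0.0130) = 0.114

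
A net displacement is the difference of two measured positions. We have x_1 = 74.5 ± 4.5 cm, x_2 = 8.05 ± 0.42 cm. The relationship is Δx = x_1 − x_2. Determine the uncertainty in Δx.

For a sum/difference, combine absolute errors in quadrature:
  (δx_1)² = 20.2;  (δx_2)² = 0.176
δΔx = √(20.4) = 4.52 cm

4.52 cm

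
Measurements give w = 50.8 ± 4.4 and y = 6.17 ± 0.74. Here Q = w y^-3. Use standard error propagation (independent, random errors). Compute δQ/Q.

0.370

Products/powers → add relative errors in quadrature, weighted by exponent:
  (1·δw/w)² = (1×0.0866)² = 0.00750;  (-3·δy/y)² = (-3×0.120)² = 0.129
δQ/Q = √(0.137) = 0.370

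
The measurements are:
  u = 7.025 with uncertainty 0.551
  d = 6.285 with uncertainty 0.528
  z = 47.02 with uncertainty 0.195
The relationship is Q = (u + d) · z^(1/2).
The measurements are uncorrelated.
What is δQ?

Let w = u + d = 13.31. δw = √(δu² + δd²) = √(0.304 + 0.279) = 0.763, so δw/w = 0.0573.
Q is then a monomial in w, z:
δQ/Q = √((δw/w)² + (½·δz/z)²) = √(0.00329 + 4.3e-06) = 0.0574
Q = 91.27, so δQ = 0.0574 × 91.27 = 5.24.

5.24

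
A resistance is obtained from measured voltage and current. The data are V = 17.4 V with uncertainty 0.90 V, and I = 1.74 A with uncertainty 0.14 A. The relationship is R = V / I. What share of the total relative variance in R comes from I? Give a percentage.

70.8%

(δR/R)² = (1·δV/V)² + (-1·δI/I)²
  V term: (1×0.0517)² = 0.00268
  I term: (-1×0.0805)² = 0.00647
Total = 0.00915. Share from I = 0.00647/0.00915 = 0.708.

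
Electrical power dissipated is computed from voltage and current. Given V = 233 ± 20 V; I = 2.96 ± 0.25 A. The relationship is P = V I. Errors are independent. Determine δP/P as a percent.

Each factor contributes (exponent × relative error)² to (δP/P)²:
  (1·δV/V)² = (1×0.0858)² = 0.00737;  (1·δI/I)² = (1×0.0845)² = 0.00713
δP/P = √(0.0145) = 0.120

12.0%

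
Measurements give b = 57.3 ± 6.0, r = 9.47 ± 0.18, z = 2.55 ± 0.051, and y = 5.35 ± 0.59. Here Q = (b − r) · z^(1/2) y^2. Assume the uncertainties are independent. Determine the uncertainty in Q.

555

Let u = b − r = 47.8. δu = √(δb² + δr²) = √(36.0 + 0.0324) = 6.00, so δu/u = 0.126.
Q is then a monomial in u, z, y:
δQ/Q = √((δu/u)² + (½·δz/z)² + (2·δy/y)²) = √(0.0158 + 0.000100 + 0.0486) = 0.254
Q = 2190, so δQ = 0.254 × 2190 = 555.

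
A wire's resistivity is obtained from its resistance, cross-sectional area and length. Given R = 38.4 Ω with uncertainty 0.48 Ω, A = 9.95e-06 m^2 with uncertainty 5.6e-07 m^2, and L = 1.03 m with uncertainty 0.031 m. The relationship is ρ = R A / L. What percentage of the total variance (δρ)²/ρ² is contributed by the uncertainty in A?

74.9%

(δρ/ρ)² = (1·δR/R)² + (1·δA/A)² + (-1·δL/L)²
  R term: (1×0.0125)² = 0.000156
  A term: (1×0.0563)² = 0.00317
  L term: (-1×0.0301)² = 0.000906
Total = 0.00423. Share from A = 0.00317/0.00423 = 0.749.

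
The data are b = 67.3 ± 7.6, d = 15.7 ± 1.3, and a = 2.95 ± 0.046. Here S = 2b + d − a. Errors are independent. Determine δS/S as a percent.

For a sum/difference, combine absolute errors in quadrature:
  (2·δb)² = 231;  (δd)² = 1.69;  (δa)² = 0.00212
δS = √(233) = 15.3
S = 147, so δS/S = 15.3/147 = 0.104.

10.4%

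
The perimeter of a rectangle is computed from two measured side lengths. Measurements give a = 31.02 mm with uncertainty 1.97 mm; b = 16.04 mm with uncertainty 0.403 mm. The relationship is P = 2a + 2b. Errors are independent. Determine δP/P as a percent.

4.27%

Absolute uncertainties add in quadrature for a linear combination:
  (2·δa)² = 15.5;  (2·δb)² = 0.650
δP = √(16.2) = 4.02 mm
P = 94.12 mm, so δP/P = 4.02/94.12 = 0.0427.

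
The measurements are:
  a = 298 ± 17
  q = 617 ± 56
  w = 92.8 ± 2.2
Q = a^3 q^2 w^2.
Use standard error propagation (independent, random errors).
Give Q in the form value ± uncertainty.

For a monomial Q ∝ a^3, q^2, w^2, fractional errors add in quadrature:
  (3·δa/a)² = (3×0.0570)² = 0.0293;  (2·δq/q)² = (2×0.0908)² = 0.0330;  (2·δw/w)² = (2×0.0237)² = 0.00225
δQ/Q = √(0.0645) = 0.254
Q = 8.68e+16, so δQ = 0.254 × 8.68e+16 = 2.2e+16.

(8.68 ± 2.20) × 10^16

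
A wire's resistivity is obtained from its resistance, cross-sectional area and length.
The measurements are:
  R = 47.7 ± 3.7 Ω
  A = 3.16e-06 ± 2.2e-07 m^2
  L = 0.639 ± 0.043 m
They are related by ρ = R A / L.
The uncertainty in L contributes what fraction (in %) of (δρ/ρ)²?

(δρ/ρ)² = (1·δR/R)² + (1·δA/A)² + (-1·δL/L)²
  R term: (1×0.0776)² = 0.00602
  A term: (1×0.0696)² = 0.00485
  L term: (-1×0.0673)² = 0.00453
Total = 0.0154. Share from L = 0.00453/0.0154 = 0.294.

29.4%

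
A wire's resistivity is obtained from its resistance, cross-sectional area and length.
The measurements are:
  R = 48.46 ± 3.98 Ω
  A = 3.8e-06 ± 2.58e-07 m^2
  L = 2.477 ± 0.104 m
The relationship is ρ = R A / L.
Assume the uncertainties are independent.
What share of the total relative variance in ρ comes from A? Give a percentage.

35.1%

(δρ/ρ)² = (1·δR/R)² + (1·δA/A)² + (-1·δL/L)²
  R term: (1×0.0821)² = 0.00675
  A term: (1×0.0679)² = 0.00461
  L term: (-1×0.0420)² = 0.00176
Total = 0.0131. Share from A = 0.00461/0.0131 = 0.351.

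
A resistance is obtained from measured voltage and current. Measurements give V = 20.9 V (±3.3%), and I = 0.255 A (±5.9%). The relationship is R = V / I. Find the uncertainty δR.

R is a product of powers, so relative uncertainties combine in quadrature:
  (1·δV/V)² = (1×0.0330)² = 0.00109;  (-1·δI/I)² = (-1×0.0590)² = 0.00348
δR/R = √(0.00457) = 0.0676
R = 82.0 Ω, so δR = 0.0676 × 82.0 = 5.54 Ω.

5.54 Ω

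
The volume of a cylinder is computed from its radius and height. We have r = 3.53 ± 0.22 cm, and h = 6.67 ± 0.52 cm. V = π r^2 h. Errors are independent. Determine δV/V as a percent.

14.7%

For a monomial V ∝ r^2, h, fractional errors add in quadrature:
  (2·δr/r)² = (2×0.0623)² = 0.0155;  (1·δh/h)² = (1×0.0780)² = 0.00608
δV/V = √(0.0216) = 0.147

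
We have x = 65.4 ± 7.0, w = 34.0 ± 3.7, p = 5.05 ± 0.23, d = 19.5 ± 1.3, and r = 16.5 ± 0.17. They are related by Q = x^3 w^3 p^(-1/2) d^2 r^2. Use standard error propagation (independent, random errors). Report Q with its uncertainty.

Products/powers → add relative errors in quadrature, weighted by exponent:
  (3·δx/x)² = (3×0.107)² = 0.103;  (3·δw/w)² = (3×0.109)² = 0.107;  (−½·δp/p)² = (-0.5×0.0455)² = 0.000519;  (2·δd/d)² = (2×0.0667)² = 0.0178;  (2·δr/r)² = (2×0.0103)² = 0.000425
δQ/Q = √(0.228) = 0.478
Q = 5.06e+14, so δQ = 0.478 × 5.06e+14 = 2.42e+14.

(5.06 ± 2.42) × 10^14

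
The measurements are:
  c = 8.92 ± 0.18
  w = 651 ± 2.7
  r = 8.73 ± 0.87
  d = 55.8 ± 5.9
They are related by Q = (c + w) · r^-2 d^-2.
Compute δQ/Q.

Let u = c + w = 660. δu = √(δc² + δw²) = √(0.0324 + 7.29) = 2.71, so δu/u = 0.00410.
Q is then a monomial in u, r, d:
δQ/Q = √((δu/u)² + (-2·δr/r)² + (-2·δd/d)²) = √(1.68e-05 + 0.0397 + 0.0447) = 0.291

0.291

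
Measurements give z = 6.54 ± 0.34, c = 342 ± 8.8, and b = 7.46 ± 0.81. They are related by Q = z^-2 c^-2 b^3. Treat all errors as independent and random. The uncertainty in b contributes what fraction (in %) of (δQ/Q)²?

(δQ/Q)² = (-2·δz/z)² + (-2·δc/c)² + (3·δb/b)²
  z term: (-2×0.0520)² = 0.0108
  c term: (-2×0.0257)² = 0.00265
  b term: (3×0.109)² = 0.106
Total = 0.120. Share from b = 0.106/0.120 = 0.887.

88.7%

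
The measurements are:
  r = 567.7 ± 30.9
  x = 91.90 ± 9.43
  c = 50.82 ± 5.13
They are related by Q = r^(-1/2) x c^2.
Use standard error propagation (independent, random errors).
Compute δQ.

Since Q is a product/quotient, work with relative uncertainties:
  (−½·δr/r)² = (-0.5×0.0544)² = 0.000741;  (1·δx/x)² = (1×0.103)² = 0.0105;  (2·δc/c)² = (2×0.101)² = 0.0408
δQ/Q = √(0.0520) = 0.228
Q = 9962, so δQ = 0.228 × 9962 = 2270.

2270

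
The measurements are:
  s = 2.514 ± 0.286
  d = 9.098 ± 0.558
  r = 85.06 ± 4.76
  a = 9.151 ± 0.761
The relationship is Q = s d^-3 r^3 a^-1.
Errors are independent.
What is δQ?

64.2

Since Q is a product/quotient, work with relative uncertainties:
  (1·δs/s)² = (1×0.114)² = 0.0129;  (-3·δd/d)² = (-3×0.0613)² = 0.0339;  (3·δr/r)² = (3×0.0560)² = 0.0282;  (-1·δa/a)² = (-1×0.0832)² = 0.00692
δQ/Q = √(0.0819) = 0.286
Q = 224.5, so δQ = 0.286 × 224.5 = 64.2.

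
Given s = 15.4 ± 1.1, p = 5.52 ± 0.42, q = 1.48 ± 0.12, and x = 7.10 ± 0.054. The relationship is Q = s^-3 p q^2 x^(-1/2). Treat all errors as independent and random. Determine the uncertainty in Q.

0.000347

For a monomial Q ∝ s^-3, p, q^2, x^(-1/2), fractional errors add in quadrature:
  (-3·δs/s)² = (-3×0.0714)² = 0.0459;  (1·δp/p)² = (1×0.0761)² = 0.00579;  (2·δq/q)² = (2×0.0811)² = 0.0263;  (−½·δx/x)² = (-0.5×0.00761)² = 1.45e-05
δQ/Q = √(0.0780) = 0.279
Q = 0.00124, so δQ = 0.279 × 0.00124 = 0.000347.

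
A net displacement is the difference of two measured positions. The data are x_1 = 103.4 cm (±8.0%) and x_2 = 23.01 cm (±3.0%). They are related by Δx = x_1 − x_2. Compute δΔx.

Δx is a linear combination, so absolute uncertainties add in quadrature:
  (δx_1)² = 68.4;  (δx_2)² = 0.477
δΔx = √(68.9) = 8.30 cm

8.30 cm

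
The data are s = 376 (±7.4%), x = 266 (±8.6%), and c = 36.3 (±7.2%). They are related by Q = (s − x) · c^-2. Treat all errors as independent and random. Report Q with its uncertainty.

Let u = s − x = 110. δu = √(δs² + δx²) = √(774 + 523) = 36.0, so δu/u = 0.327.
Q is then a monomial in u, c:
δQ/Q = √((δu/u)² + (-2·δc/c)²) = √(0.107 + 0.0207) = 0.358
Q = 0.0835, so δQ = 0.358 × 0.0835 = 0.0299.

0.0835 ± 0.0299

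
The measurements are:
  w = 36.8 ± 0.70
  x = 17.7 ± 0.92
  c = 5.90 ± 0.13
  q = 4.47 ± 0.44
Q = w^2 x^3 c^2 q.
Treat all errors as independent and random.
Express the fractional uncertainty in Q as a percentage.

Relative error in a monomial: (δQ/Q)² = Σ (nᵢ · δxᵢ/xᵢ)².
  (2·δw/w)² = (2×0.0190)² = 0.00145;  (3·δx/x)² = (3×0.0520)² = 0.0243;  (2·δc/c)² = (2×0.0220)² = 0.00194;  (1·δq/q)² = (1×0.0984)² = 0.00969
δQ/Q = √(0.0374) = 0.193

19.3%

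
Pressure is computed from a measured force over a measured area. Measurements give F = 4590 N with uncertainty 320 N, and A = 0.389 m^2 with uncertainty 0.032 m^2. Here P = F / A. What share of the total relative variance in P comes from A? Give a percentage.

58.2%

(δP/P)² = (1·δF/F)² + (-1·δA/A)²
  F term: (1×0.0697)² = 0.00486
  A term: (-1×0.0823)² = 0.00677
Total = 0.0116. Share from A = 0.00677/0.0116 = 0.582.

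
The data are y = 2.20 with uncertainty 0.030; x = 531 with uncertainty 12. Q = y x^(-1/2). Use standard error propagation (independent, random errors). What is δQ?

Each factor contributes (exponent × relative error)² to (δQ/Q)²:
  (1·δy/y)² = (1×0.0136)² = 0.000186;  (−½·δx/x)² = (-0.5×0.0226)² = 0.000128
δQ/Q = √(0.000314) = 0.0177
Q = 0.0955, so δQ = 0.0177 × 0.0955 = 0.00169.

0.00169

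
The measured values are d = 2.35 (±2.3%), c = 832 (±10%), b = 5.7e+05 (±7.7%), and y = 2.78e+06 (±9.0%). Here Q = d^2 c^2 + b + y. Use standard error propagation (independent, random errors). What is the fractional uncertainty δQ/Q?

0.115

Let p = d^2·c^2 = 3.82e+06. δp/p = √((2·δd/d)² + (2·δc/c)²) = √(0.00212 + 0.0400) = 0.205, so δp = 7.85e+05.
Q = p + b + y: δQ = √(δp² + δb² + δy²) = √(6.15e+11 + 1.93e+09 + 6.26e+10) = 8.25e+05
Q = 7.17e+06, so δQ/Q = 8.25e+05/7.17e+06 = 0.115.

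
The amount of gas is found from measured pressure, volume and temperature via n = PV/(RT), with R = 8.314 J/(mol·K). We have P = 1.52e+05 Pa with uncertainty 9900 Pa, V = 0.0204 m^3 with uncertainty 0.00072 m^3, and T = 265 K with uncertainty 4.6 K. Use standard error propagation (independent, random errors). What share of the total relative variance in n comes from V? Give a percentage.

(δn/n)² = (1·δP/P)² + (1·δV/V)² + (-1·δT/T)²
  P term: (1×0.0651)² = 0.00424
  V term: (1×0.0353)² = 0.00125
  T term: (-1×0.0174)² = 0.000301
Total = 0.00579. Share from V = 0.00125/0.00579 = 0.215.

21.5%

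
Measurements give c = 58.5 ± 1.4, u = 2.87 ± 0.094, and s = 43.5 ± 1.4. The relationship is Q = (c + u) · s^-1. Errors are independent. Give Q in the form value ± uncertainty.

1.41 ± 0.0557

Let w = c + u = 61.4. δw = √(δc² + δu²) = √(1.96 + 0.00884) = 1.40, so δw/w = 0.0229.
Q is then a monomial in w, s:
δQ/Q = √((δw/w)² + (-1·δs/s)²) = √(0.000523 + 0.00104) = 0.0395
Q = 1.41, so δQ = 0.0395 × 1.41 = 0.0557.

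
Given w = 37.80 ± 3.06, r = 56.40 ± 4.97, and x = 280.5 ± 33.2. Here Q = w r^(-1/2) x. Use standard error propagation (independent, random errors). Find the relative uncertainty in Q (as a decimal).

0.150

Each factor contributes (exponent × relative error)² to (δQ/Q)²:
  (1·δw/w)² = (1×0.0810)² = 0.00655;  (−½·δr/r)² = (-0.5×0.0881)² = 0.00194;  (1·δx/x)² = (1×0.118)² = 0.0140
δQ/Q = √(0.0225) = 0.150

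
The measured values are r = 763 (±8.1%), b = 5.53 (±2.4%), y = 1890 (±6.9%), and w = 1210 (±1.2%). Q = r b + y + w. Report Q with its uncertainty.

7320 ± 380

Let p = r·b = 4220. δp/p = √((1·δr/r)² + (1·δb/b)²) = √(0.00656 + 0.000576) = 0.0845, so δp = 356.
Q = p + y + w: δQ = √(δp² + δy² + δw²) = √(1.27e+05 + 17000 + 211) = 380
Q = 7320.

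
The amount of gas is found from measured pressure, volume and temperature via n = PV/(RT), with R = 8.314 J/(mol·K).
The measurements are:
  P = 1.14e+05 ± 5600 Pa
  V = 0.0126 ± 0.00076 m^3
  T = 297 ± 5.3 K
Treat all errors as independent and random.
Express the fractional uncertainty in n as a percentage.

7.98%

n is a product of powers, so relative uncertainties combine in quadrature:
  (1·δP/P)² = (1×0.0491)² = 0.00241;  (1·δV/V)² = (1×0.0603)² = 0.00364;  (-1·δT/T)² = (-1×0.0178)² = 0.000318
δn/n = √(0.00637) = 0.0798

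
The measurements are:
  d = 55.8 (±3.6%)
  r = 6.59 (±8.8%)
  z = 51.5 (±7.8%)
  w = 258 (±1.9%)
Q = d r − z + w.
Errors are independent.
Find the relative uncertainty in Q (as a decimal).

0.0619

Let p = d·r = 368. δp/p = √((1·δd/d)² + (1·δr/r)²) = √(0.00130 + 0.00774) = 0.0951, so δp = 35.0.
Q = p − z + w: δQ = √(δp² + δz² + δw²) = √(1220 + 16.1 + 24.0) = 35.5
Q = 574, so δQ/Q = 35.5/574 = 0.0619.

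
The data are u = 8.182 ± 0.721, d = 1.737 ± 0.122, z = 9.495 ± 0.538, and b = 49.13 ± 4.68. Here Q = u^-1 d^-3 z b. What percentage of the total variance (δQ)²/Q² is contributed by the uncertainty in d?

68.9%

(δQ/Q)² = (-1·δu/u)² + (-3·δd/d)² + (1·δz/z)² + (1·δb/b)²
  u term: (-1×0.0881)² = 0.00777
  d term: (-3×0.0702)² = 0.0444
  z term: (1×0.0567)² = 0.00321
  b term: (1×0.0953)² = 0.00907
Total = 0.0644. Share from d = 0.0444/0.0644 = 0.689.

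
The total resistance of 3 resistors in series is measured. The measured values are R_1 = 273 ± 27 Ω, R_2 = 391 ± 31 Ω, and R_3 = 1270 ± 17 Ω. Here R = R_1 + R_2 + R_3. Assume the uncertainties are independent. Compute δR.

Absolute uncertainties add in quadrature for a linear combination:
  (δR_1)² = 729;  (δR_2)² = 961;  (δR_3)² = 289
δR = √(1980) = 44.5 Ω

44.5 Ω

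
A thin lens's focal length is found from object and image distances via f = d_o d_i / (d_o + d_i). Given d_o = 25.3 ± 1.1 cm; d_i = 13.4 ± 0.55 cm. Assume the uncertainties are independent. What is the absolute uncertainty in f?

∂f/∂d_o = (d_i/(d_o+d_i))² = 0.120;  ∂f/∂d_i = (d_o/(d_o+d_i))² = 0.427
δf = √((∂f/∂d_o · δd_o)² + (∂f/∂d_i · δd_i)²) = √(0.0174 + 0.0553) = 0.270 cm

0.270 cm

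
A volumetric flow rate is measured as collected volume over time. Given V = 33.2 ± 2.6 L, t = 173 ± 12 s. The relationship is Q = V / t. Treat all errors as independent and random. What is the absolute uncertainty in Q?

0.0201 L/s

Products/powers → add relative errors in quadrature, weighted by exponent:
  (1·δV/V)² = (1×0.0783)² = 0.00613;  (-1·δt/t)² = (-1×0.0694)² = 0.00481
δQ/Q = √(0.0109) = 0.105
Q = 0.192 L/s, so δQ = 0.105 × 0.192 = 0.0201 L/s.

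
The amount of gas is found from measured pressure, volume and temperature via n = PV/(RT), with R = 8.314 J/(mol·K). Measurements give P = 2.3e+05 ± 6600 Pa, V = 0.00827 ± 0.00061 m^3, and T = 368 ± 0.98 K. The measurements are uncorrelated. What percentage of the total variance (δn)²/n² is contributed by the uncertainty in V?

(δn/n)² = (1·δP/P)² + (1·δV/V)² + (-1·δT/T)²
  P term: (1×0.0287)² = 0.000823
  V term: (1×0.0738)² = 0.00544
  T term: (-1×0.00266)² = 7.09e-06
Total = 0.00627. Share from V = 0.00544/0.00627 = 0.868.

86.8%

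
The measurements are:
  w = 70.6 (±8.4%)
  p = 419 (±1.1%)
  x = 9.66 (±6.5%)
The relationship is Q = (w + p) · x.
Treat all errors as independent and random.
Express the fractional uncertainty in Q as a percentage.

Let u = w + p = 490. δu = √(δw² + δp²) = √(35.2 + 21.2) = 7.51, so δu/u = 0.0153.
Q is then a monomial in u, x:
δQ/Q = √((δu/u)² + (1·δx/x)²) = √(0.000235 + 0.00423) = 0.0668

6.68%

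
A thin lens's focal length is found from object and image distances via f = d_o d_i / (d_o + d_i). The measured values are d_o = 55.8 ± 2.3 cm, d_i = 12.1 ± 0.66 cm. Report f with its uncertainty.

∂f/∂d_o = (d_i/(d_o+d_i))² = 0.0318;  ∂f/∂d_i = (d_o/(d_o+d_i))² = 0.675
δf = √((∂f/∂d_o · δd_o)² + (∂f/∂d_i · δd_i)²) = √(0.00533 + 0.199) = 0.452 cm
f = 9.94 cm.

9.94 ± 0.452 cm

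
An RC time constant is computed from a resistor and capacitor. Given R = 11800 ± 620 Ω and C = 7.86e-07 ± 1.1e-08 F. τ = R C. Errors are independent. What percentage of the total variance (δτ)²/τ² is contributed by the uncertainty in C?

6.62%

(δτ/τ)² = (1·δR/R)² + (1·δC/C)²
  R term: (1×0.0525)² = 0.00276
  C term: (1×0.0140)² = 0.000196
Total = 0.00296. Share from C = 0.000196/0.00296 = 0.0662.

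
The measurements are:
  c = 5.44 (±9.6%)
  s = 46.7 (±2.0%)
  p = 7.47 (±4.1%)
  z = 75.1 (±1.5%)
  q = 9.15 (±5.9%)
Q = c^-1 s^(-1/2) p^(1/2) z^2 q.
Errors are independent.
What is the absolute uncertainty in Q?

Each factor contributes (exponent × relative error)² to (δQ/Q)²:
  (-1·δc/c)² = (-1×0.0960)² = 0.00922;  (−½·δs/s)² = (-0.5×0.0200)² = 0.000100;  (½·δp/p)² = (0.5×0.0410)² = 0.000420;  (2·δz/z)² = (2×0.0150)² = 0.000900;  (1·δq/q)² = (1×0.0590)² = 0.00348
δQ/Q = √(0.0141) = 0.119
Q = 3790, so δQ = 0.119 × 3790 = 451.

451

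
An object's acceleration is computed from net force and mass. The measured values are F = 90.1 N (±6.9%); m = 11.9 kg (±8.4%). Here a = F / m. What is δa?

0.823 m/s^2

Since a is a product/quotient, work with relative uncertainties:
  (1·δF/F)² = (1×0.0690)² = 0.00476;  (-1·δm/m)² = (-1×0.0840)² = 0.00706
δa/a = √(0.0118) = 0.109
a = 7.57 m/s^2, so δa = 0.109 × 7.57 = 0.823 m/s^2.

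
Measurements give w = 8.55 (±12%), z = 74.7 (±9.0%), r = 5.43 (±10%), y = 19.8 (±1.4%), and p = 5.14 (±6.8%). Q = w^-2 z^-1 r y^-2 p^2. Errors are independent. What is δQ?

Since Q is a product/quotient, work with relative uncertainties:
  (-2·δw/w)² = (-2×0.120)² = 0.0576;  (-1·δz/z)² = (-1×0.0900)² = 0.00810;  (1·δr/r)² = (1×0.100)² = 0.0100;  (-2·δy/y)² = (-2×0.0140)² = 0.000784;  (2·δp/p)² = (2×0.0680)² = 0.0185
δQ/Q = √(0.0950) = 0.308
Q = 6.7e-05, so δQ = 0.308 × 6.7e-05 = 2.07e-05.

2.07e-05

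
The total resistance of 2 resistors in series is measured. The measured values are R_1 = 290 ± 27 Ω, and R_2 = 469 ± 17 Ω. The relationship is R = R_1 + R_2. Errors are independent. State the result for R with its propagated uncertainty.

Absolute uncertainties add in quadrature for a linear combination:
  (δR_1)² = 729;  (δR_2)² = 289
δR = √(1020) = 31.9 Ω
R = 759 Ω.

759 ± 31.9 Ω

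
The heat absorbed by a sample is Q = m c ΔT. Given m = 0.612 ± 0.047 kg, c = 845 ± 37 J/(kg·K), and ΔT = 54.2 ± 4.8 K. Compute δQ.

3510 J

Each factor contributes (exponent × relative error)² to (δQ/Q)²:
  (1·δm/m)² = (1×0.0768)² = 0.00590;  (1·δc/c)² = (1×0.0438)² = 0.00192;  (1·δΔT/ΔT)² = (1×0.0886)² = 0.00784
δQ/Q = √(0.0157) = 0.125
Q = 28000 J, so δQ = 0.125 × 28000 = 3510 J.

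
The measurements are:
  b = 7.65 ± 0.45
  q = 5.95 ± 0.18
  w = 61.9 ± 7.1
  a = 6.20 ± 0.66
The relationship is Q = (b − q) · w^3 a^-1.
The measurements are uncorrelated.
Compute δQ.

Let u = b − q = 1.70. δu = √(δb² + δq²) = √(0.203 + 0.0324) = 0.485, so δu/u = 0.285.
Q is then a monomial in u, w, a:
δQ/Q = √((δu/u)² + (3·δw/w)² + (-1·δa/a)²) = √(0.0813 + 0.118 + 0.0113) = 0.459
Q = 65000, so δQ = 0.459 × 65000 = 29900.

29900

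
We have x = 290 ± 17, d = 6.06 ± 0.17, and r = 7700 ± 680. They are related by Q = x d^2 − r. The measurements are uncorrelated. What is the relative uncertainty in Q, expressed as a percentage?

Let p = x·d^2 = 10600. δp/p = √((1·δx/x)² + (2·δd/d)²) = √(0.00344 + 0.00315) = 0.0811, so δp = 864.
Q = p − r: δQ = √(δp² + δr²) = √(7.47e+05 + 4.62e+05) = 1100
Q = 2950, so δQ/Q = 1100/2950 = 0.373.

37.3%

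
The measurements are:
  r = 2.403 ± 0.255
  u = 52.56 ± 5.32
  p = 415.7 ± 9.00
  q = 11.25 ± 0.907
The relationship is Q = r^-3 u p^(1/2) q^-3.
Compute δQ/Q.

Q is a product of powers, so relative uncertainties combine in quadrature:
  (-3·δr/r)² = (-3×0.106)² = 0.101;  (1·δu/u)² = (1×0.101)² = 0.0102;  (½·δp/p)² = (0.5×0.0217)² = 0.000117;  (-3·δq/q)² = (-3×0.0806)² = 0.0585
δQ/Q = √(0.170) = 0.413

0.413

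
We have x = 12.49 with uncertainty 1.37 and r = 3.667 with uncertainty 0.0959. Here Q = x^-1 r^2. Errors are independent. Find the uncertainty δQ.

Q is a product of powers, so relative uncertainties combine in quadrature:
  (-1·δx/x)² = (-1×0.110)² = 0.0120;  (2·δr/r)² = (2×0.0262)² = 0.00274
δQ/Q = √(0.0148) = 0.122
Q = 1.077, so δQ = 0.122 × 1.077 = 0.131.

0.131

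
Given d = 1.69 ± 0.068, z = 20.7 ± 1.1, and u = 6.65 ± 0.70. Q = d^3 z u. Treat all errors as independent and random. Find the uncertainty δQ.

112

For a monomial Q ∝ d^3, z, u, fractional errors add in quadrature:
  (3·δd/d)² = (3×0.0402)² = 0.0146;  (1·δz/z)² = (1×0.0531)² = 0.00282;  (1·δu/u)² = (1×0.105)² = 0.0111
δQ/Q = √(0.0285) = 0.169
Q = 664, so δQ = 0.169 × 664 = 112.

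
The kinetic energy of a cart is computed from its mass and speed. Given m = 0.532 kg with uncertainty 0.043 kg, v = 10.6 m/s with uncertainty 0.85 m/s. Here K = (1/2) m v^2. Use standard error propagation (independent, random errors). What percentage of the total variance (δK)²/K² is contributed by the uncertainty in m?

20.3%

(δK/K)² = (1·δm/m)² + (2·δv/v)²
  m term: (1×0.0808)² = 0.00653
  v term: (2×0.0802)² = 0.0257
Total = 0.0323. Share from m = 0.00653/0.0323 = 0.203.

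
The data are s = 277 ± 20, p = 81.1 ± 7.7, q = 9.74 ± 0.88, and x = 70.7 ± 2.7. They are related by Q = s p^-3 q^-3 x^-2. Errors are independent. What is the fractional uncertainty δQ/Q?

0.407

Q is a product of powers, so relative uncertainties combine in quadrature:
  (1·δs/s)² = (1×0.0722)² = 0.00521;  (-3·δp/p)² = (-3×0.0949)² = 0.0811;  (-3·δq/q)² = (-3×0.0903)² = 0.0735;  (-2·δx/x)² = (-2×0.0382)² = 0.00583
δQ/Q = √(0.166) = 0.407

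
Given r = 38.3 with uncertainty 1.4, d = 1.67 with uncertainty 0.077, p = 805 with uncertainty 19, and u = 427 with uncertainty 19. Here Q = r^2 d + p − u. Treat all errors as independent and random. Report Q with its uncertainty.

2830 ± 213

Let w = r^2·d = 2450. δw/w = √((2·δr/r)² + (1·δd/d)²) = √(0.00534 + 0.00213) = 0.0864, so δw = 212.
Q = w + p − u: δQ = √(δw² + δp² + δu²) = √(44800 + 361 + 361) = 213
Q = 2830.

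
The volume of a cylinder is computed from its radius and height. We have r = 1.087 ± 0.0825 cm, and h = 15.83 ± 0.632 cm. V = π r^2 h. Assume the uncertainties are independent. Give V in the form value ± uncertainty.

58.76 ± 9.22 cm^3

Products/powers → add relative errors in quadrature, weighted by exponent:
  (2·δr/r)² = (2×0.0759)² = 0.0230;  (1·δh/h)² = (1×0.0399)² = 0.00159
δV/V = √(0.0246) = 0.157
V = 58.76 cm^3, so δV = 0.157 × 58.76 = 9.22 cm^3.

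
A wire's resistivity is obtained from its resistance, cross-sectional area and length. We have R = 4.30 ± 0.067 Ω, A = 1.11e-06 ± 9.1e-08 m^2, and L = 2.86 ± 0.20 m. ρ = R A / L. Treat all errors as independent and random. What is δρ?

1.82e-07 Ω·m

Products/powers → add relative errors in quadrature, weighted by exponent:
  (1·δR/R)² = (1×0.0156)² = 0.000243;  (1·δA/A)² = (1×0.0820)² = 0.00672;  (-1·δL/L)² = (-1×0.0699)² = 0.00489
δρ/ρ = √(0.0119) = 0.109
ρ = 1.67e-06 Ω·m, so δρ = 0.109 × 1.67e-06 = 1.82e-07 Ω·m.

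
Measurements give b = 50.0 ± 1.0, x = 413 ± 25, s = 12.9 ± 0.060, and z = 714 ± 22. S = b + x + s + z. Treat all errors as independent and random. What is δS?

33.3

For a sum/difference, combine absolute errors in quadrature:
  (δb)² = 1.00;  (δx)² = 625;  (δs)² = 0.00360;  (δz)² = 484
δS = √(1110) = 33.3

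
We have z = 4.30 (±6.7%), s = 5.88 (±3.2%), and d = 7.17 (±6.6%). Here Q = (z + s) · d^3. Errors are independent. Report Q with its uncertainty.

Let u = z + s = 10.2. δu = √(δz² + δs²) = √(0.0830 + 0.0354) = 0.344, so δu/u = 0.0338.
Q is then a monomial in u, d:
δQ/Q = √((δu/u)² + (3·δd/d)²) = √(0.00114 + 0.0392) = 0.201
Q = 3750, so δQ = 0.201 × 3750 = 754.

3750 ± 754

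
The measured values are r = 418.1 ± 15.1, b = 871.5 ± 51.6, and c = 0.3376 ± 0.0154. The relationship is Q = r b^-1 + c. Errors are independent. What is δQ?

Let p = r·b^-1 = 0.4797. δp/p = √((1·δr/r)² + (-1·δb/b)²) = √(0.00130 + 0.00351) = 0.0694, so δp = 0.0333.
Q = p + c: δQ = √(δp² + δc²) = √(0.00111 + 0.000237) = 0.0367

0.0367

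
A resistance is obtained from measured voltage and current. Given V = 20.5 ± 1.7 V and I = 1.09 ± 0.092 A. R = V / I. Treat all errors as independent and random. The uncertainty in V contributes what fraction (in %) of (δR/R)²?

(δR/R)² = (1·δV/V)² + (-1·δI/I)²
  V term: (1×0.0829)² = 0.00688
  I term: (-1×0.0844)² = 0.00712
Total = 0.0140. Share from V = 0.00688/0.0140 = 0.491.

49.1%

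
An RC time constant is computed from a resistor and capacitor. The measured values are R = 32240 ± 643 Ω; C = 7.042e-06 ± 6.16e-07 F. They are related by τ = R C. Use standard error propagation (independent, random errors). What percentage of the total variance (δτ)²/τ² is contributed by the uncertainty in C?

95.1%

(δτ/τ)² = (1·δR/R)² + (1·δC/C)²
  R term: (1×0.0199)² = 0.000398
  C term: (1×0.0875)² = 0.00765
Total = 0.00805. Share from C = 0.00765/0.00805 = 0.951.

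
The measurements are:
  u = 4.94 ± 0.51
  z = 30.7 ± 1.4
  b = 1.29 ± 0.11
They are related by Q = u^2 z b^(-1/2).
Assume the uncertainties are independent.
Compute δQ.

Products/powers → add relative errors in quadrature, weighted by exponent:
  (2·δu/u)² = (2×0.103)² = 0.0426;  (1·δz/z)² = (1×0.0456)² = 0.00208;  (−½·δb/b)² = (-0.5×0.0853)² = 0.00182
δQ/Q = √(0.0465) = 0.216
Q = 660, so δQ = 0.216 × 660 = 142.

142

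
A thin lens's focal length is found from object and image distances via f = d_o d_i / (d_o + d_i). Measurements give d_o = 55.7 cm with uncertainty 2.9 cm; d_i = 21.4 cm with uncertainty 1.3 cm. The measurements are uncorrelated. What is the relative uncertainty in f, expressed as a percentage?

∂f/∂d_o = (d_i/(d_o+d_i))² = 0.0770;  ∂f/∂d_i = (d_o/(d_o+d_i))² = 0.522
δf = √((∂f/∂d_o · δd_o)² + (∂f/∂d_i · δd_i)²) = √(0.0499 + 0.460) = 0.714 cm
f = 15.5 cm, so δf/f = 0.714/15.5 = 0.0462.

4.62%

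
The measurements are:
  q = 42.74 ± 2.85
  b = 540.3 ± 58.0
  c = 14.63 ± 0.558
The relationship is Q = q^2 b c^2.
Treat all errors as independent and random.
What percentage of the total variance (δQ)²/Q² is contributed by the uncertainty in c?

16.6%

(δQ/Q)² = (2·δq/q)² + (1·δb/b)² + (2·δc/c)²
  q term: (2×0.0667)² = 0.0178
  b term: (1×0.107)² = 0.0115
  c term: (2×0.0381)² = 0.00582
Total = 0.0351. Share from c = 0.00582/0.0351 = 0.166.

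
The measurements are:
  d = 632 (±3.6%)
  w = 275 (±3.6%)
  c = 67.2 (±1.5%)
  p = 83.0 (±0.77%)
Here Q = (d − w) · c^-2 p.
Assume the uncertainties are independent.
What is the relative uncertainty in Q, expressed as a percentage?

7.61%

Let u = d − w = 357. δu = √(δd² + δw²) = √(518 + 98.0) = 24.8, so δu/u = 0.0695.
Q is then a monomial in u, c, p:
δQ/Q = √((δu/u)² + (-2·δc/c)² + (1·δp/p)²) = √(0.00483 + 0.000900 + 5.93e-05) = 0.0761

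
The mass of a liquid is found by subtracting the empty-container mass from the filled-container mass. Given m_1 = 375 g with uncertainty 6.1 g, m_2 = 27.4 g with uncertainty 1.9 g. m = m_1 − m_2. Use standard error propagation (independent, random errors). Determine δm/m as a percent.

1.84%

Each term contributes (cᵢ δxᵢ)² to (δm)²:
  (δm_1)² = 37.2;  (δm_2)² = 3.61
δm = √(40.8) = 6.39 g
m = 348 g, so δm/m = 6.39/348 = 0.0184.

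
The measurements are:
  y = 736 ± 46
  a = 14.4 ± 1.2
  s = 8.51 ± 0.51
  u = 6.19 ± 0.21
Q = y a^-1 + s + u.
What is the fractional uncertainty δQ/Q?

0.0813

Let p = y·a^-1 = 51.1. δp/p = √((1·δy/y)² + (-1·δa/a)²) = √(0.00391 + 0.00694) = 0.104, so δp = 5.32.
Q = p + s + u: δQ = √(δp² + δs² + δu²) = √(28.3 + 0.260 + 0.0441) = 5.35
Q = 65.8, so δQ/Q = 5.35/65.8 = 0.0813.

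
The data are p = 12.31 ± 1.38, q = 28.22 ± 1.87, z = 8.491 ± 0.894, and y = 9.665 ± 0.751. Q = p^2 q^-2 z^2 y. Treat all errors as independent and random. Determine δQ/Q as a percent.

Q is a product of powers, so relative uncertainties combine in quadrature:
  (2·δp/p)² = (2×0.112)² = 0.0503;  (-2·δq/q)² = (-2×0.0663)² = 0.0176;  (2·δz/z)² = (2×0.105)² = 0.0443;  (1·δy/y)² = (1×0.0777)² = 0.00604
δQ/Q = √(0.118) = 0.344

34.4%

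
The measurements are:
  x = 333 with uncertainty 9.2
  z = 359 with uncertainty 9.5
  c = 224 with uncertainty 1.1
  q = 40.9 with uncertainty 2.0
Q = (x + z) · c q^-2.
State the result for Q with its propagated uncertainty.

Let u = x + z = 692. δu = √(δx² + δz²) = √(84.6 + 90.2) = 13.2, so δu/u = 0.0191.
Q is then a monomial in u, c, q:
δQ/Q = √((δu/u)² + (1·δc/c)² + (-2·δq/q)²) = √(0.000365 + 2.41e-05 + 0.00956) = 0.0998
Q = 92.7, so δQ = 0.0998 × 92.7 = 9.25.

92.7 ± 9.25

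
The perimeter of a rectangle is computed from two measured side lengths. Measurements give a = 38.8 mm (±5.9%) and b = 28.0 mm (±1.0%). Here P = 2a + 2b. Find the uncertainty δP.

For a sum/difference, combine absolute errors in quadrature:
  (2·δa)² = 21.0;  (2·δb)² = 0.314
δP = √(21.3) = 4.61 mm

4.61 mm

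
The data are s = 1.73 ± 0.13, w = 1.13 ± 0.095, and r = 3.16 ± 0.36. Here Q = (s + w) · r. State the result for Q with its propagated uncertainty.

Let u = s + w = 2.86. δu = √(δs² + δw²) = √(0.0169 + 0.00903) = 0.161, so δu/u = 0.0563.
Q is then a monomial in u, r:
δQ/Q = √((δu/u)² + (1·δr/r)²) = √(0.00317 + 0.0130) = 0.127
Q = 9.04, so δQ = 0.127 × 9.04 = 1.15.

9.04 ± 1.15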